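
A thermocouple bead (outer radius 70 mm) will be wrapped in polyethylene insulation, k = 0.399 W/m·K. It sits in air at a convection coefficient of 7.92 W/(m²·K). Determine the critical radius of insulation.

r_cr ≈ 101 mm

For a sphere r_cr = 2k/h = 2×0.399/7.92
r_cr = 101 mm; since the bare radius (70 mm) is below r_cr, adding a thin layer of insulation will *increase* heat loss.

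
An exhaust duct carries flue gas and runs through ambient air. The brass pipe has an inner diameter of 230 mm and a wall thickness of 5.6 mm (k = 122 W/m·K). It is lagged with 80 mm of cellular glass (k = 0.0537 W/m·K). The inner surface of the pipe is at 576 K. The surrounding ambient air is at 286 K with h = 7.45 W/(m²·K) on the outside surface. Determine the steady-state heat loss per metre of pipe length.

q′ ≈ 180 W/m

Cylindrical conduction, so R = ln(r₂/r₁)/(2πkL) per layer, in series:
R_brass pipe wall = ln(120.6/115)/(2π×122×1) = 6.203×10^-5 K/W
R_cellular glass = ln(200.6/120.6)/(2π×0.0537×1) = 1.508 K/W
R_outer film = 1/(h_o·2πr_oL) = 1/(7.45×2π×0.2006×1) = 0.1065 K/W
R_total = 1.615 K/W
Q = ΔT/R_total = 290/1.615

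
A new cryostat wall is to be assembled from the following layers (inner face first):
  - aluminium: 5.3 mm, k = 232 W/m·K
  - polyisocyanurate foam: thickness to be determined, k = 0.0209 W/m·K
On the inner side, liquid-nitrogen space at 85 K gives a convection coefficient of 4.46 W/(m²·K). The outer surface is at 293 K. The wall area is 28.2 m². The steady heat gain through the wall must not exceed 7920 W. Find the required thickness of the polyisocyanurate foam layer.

L ≈ 10.8 mm

Thermal resistances in series:
R_inner film = 1/(h_i·A) = 1/(4.46×28.2) = 0.007951 K/W
R_aluminium = L/(kA) = 0.0053/(232×28.2) = 8.101×10^-7 K/W
Sum of the known resistances R_other = 0.007952 K/W
Required total resistance R_tot = ΔT/Q_allow = 208/7920 = 0.02626 K/W
R_polyisocyanurate foam = R_tot − R_other = 0.01831 K/W
L = R·k·A = 0.01831×0.0209×28.2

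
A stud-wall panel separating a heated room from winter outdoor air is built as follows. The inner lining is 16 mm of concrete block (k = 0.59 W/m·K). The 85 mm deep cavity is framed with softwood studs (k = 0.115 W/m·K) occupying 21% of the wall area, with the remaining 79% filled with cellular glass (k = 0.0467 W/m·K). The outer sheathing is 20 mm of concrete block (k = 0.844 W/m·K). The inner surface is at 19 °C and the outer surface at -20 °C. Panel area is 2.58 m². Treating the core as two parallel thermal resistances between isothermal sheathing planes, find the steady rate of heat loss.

Sheathing layers in series; stud and cavity paths in parallel between them.
R_inner = 0.016/(0.59×2.58) = 0.01051 K/W
R_stud  = 0.085/(0.115×0.21×2.58) = 1.364 K/W
R_cav   = 0.085/(0.0467×0.79×2.58) = 0.893 K/W
1/R_core = 1/R_stud + 1/R_cav → R_core = 0.5397 K/W
R_outer = 0.02/(0.844×2.58) = 0.009185 K/W
R_total = 0.5594 K/W
Q = ΔT/R_total = 39/0.5594

Q ≈ 69.7 W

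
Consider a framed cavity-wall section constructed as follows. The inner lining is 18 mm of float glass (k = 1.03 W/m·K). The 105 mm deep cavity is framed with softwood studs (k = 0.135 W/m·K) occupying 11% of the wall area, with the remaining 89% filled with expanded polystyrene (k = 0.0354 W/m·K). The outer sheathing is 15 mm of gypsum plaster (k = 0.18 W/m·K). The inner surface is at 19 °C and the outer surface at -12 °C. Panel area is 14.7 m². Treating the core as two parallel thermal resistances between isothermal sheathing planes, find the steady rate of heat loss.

Q ≈ 193 W

Sheathing layers in series; stud and cavity paths in parallel between them.
R_inner = 0.018/(1.03×14.7) = 0.001189 K/W
R_stud  = 0.105/(0.135×0.11×14.7) = 0.481 K/W
R_cav   = 0.105/(0.0354×0.89×14.7) = 0.2267 K/W
1/R_core = 1/R_stud + 1/R_cav → R_core = 0.1541 K/W
R_outer = 0.015/(0.18×14.7) = 0.005669 K/W
R_total = 0.1609 K/W
Q = ΔT/R_total = 31/0.1609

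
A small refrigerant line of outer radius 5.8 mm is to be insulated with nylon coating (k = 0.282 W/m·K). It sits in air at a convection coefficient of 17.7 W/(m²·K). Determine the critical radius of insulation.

r_cr ≈ 15.9 mm

For a cylinder r_cr = k/h = 0.282/17.7
r_cr = 15.9 mm; since the bare radius (5.8 mm) is below r_cr, adding a thin layer of insulation will *increase* heat loss.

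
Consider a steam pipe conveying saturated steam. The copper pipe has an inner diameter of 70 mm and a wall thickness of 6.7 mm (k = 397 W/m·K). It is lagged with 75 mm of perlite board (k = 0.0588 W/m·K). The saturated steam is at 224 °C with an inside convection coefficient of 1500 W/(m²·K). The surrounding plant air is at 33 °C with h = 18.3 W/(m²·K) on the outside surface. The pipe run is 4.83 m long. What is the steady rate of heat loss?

For a radial system each layer contributes R = ln(r_out/r_in)/(2πkL); films add R = 1/(hA).
R_inner film = 1/(h_i·2πr₁L) = 1/(1500×2π×0.035×4.83) = 6.276×10^-4 K/W
R_copper pipe wall = ln(41.7/35)/(2π×397×4.83) = 1.454×10^-5 K/W
R_perlite board = ln(116.7/41.7)/(2π×0.0588×4.83) = 0.5767 K/W
R_outer film = 1/(h_o·2πr_oL) = 1/(18.3×2π×0.1167×4.83) = 0.01543 K/W
R_total = 0.5928 K/W
Q = ΔT/R_total = 191/0.5928

Q ≈ 322 W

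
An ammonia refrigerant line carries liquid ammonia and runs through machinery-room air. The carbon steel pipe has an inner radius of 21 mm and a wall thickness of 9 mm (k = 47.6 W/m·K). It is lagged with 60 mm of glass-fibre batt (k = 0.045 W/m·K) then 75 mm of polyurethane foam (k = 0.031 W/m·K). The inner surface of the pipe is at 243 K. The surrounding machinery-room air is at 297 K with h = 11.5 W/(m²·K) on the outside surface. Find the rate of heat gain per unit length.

Treating each annulus and film as a series resistance:
R_carbon steel pipe wall = ln(30/21)/(2π×47.6×1) = 0.001193 K/W
R_glass-fibre batt = ln(90/30)/(2π×0.045×1) = 3.886 K/W
R_polyurethane foam = ln(165/90)/(2π×0.031×1) = 3.112 K/W
R_outer film = 1/(h_o·2πr_oL) = 1/(11.5×2π×0.165×1) = 0.08388 K/W
R_total = 7.083 K/W
Q = ΔT/R_total = 54/7.083

q′ ≈ 7.62 W/m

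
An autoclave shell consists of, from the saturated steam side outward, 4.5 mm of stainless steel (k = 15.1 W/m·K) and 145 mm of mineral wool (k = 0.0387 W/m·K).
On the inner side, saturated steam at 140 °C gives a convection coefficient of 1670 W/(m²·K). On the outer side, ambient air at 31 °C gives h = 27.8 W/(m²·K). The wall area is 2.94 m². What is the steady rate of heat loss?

Thermal resistances in series:
R_inner film = 1/(h_i·A) = 1/(1670×2.94) = 2.037×10^-4 K/W
R_stainless steel = L/(kA) = 0.0045/(15.1×2.94) = 1.014×10^-4 K/W
R_mineral wool = L/(kA) = 0.145/(0.0387×2.94) = 1.274 K/W
R_outer film = 1/(h_o·A) = 1/(27.8×2.94) = 0.01224 K/W
R_total = 1.287 K/W
Q = ΔT / R_total = 109 / 1.287

Q ≈ 84.7 W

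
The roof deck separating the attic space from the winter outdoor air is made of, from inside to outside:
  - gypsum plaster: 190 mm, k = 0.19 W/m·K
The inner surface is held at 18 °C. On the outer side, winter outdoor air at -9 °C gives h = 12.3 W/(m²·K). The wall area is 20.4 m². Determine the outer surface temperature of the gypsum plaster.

T ≈ -6.97 °C

Treating each layer as a thermal resistance in series:
R_gypsum plaster = L/(kA) = 0.19/(0.19×20.4) = 0.04902 K/W
R_outer film = 1/(h_o·A) = 1/(12.3×20.4) = 0.003985 K/W
R_total = 0.053 K/W;  Q = ΔT/R_total = 27/0.053 = 509.4 W
T_interface = T_inner − Q·ΣR(inner→interface) = 18 − 509×0.04902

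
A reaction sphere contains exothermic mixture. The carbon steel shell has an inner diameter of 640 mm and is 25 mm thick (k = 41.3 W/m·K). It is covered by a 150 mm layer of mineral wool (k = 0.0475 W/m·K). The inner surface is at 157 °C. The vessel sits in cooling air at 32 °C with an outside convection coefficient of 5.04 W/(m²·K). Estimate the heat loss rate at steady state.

Q ≈ 81.4 W

Each spherical layer contributes R = (1/r_i − 1/r_o)/(4πk):
R_carbon steel shell = (1/0.32 − 1/0.345)/(4π×41.3) = 4.363×10^-4 K/W
R_mineral wool = (1/0.345 − 1/0.495)/(4π×0.0475) = 1.472 K/W
R_outer film = 1/(h·4πr_o²) = 1/(5.04×4π×0.495²) = 0.06444 K/W
R_total = 1.536 K/W
Q = ΔT/R_total = 125/1.536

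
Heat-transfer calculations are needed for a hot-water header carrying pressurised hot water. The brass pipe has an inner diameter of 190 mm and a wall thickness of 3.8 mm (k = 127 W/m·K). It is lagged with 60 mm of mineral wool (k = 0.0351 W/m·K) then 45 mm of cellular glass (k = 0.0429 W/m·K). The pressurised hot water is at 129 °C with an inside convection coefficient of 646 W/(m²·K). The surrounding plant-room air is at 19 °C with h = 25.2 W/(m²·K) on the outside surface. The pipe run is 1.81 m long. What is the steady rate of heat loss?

Cylindrical conduction, so R = ln(r₂/r₁)/(2πkL) per layer, in series:
R_inner film = 1/(h_i·2πr₁L) = 1/(646×2π×0.095×1.81) = 0.001433 K/W
R_brass pipe wall = ln(98.8/95)/(2π×127×1.81) = 2.716×10^-5 K/W
R_mineral wool = ln(158.8/98.8)/(2π×0.0351×1.81) = 1.189 K/W
R_cellular glass = ln(203.8/158.8)/(2π×0.0429×1.81) = 0.5114 K/W
R_outer film = 1/(h_o·2πr_oL) = 1/(25.2×2π×0.2038×1.81) = 0.01712 K/W
R_total = 1.719 K/W
Q = ΔT/R_total = 110/1.719

Q ≈ 64 W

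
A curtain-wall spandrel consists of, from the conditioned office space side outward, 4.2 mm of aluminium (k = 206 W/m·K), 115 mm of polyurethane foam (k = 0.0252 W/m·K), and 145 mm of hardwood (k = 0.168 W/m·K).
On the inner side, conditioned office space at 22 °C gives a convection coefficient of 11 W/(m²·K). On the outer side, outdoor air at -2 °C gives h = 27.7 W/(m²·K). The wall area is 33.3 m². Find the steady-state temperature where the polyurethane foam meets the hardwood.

T ≈ 1.89 °C

Series thermal resistances:
R_inner film = 1/(h_i·A) = 1/(11×33.3) = 0.00273 K/W
R_aluminium = L/(kA) = 0.0042/(206×33.3) = 6.123×10^-7 K/W
R_polyurethane foam = L/(kA) = 0.115/(0.0252×33.3) = 0.137 K/W
R_hardwood = L/(kA) = 0.145/(0.168×33.3) = 0.02592 K/W
R_outer film = 1/(h_o·A) = 1/(27.7×33.3) = 0.001084 K/W
R_total = 0.1668 K/W;  Q = ΔT/R_total = 24/0.1668 = 143.9 W
T_interface = T_inner − Q·ΣR(inner→interface) = 22 − 144×0.1398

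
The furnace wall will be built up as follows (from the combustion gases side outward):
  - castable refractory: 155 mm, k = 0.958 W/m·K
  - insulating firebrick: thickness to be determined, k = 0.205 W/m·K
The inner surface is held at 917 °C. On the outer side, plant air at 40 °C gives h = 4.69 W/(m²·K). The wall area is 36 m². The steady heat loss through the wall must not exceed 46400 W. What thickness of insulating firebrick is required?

L ≈ 62.6 mm

Series thermal resistances:
R_castable refractory = L/(kA) = 0.155/(0.958×36) = 0.004494 K/W
R_outer film = 1/(h_o·A) = 1/(4.69×36) = 0.005923 K/W
Sum of the known resistances R_other = 0.01042 K/W
Required total resistance R_tot = ΔT/Q_allow = 877/46400 = 0.0189 K/W
R_insulating firebrick = R_tot − R_other = 0.008484 K/W
L = R·k·A = 0.008484×0.205×36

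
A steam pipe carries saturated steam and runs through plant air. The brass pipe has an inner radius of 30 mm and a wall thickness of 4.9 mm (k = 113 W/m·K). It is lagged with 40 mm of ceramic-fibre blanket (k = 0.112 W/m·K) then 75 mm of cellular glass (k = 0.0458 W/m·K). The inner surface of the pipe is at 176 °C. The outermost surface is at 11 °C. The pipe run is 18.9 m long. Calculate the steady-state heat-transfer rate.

Q ≈ 892 W

For a radial system each layer contributes R = ln(r_out/r_in)/(2πkL); films add R = 1/(hA).
R_brass pipe wall = ln(34.9/30)/(2π×113×18.9) = 1.127×10^-5 K/W
R_ceramic-fibre blanket = ln(74.9/34.9)/(2π×0.112×18.9) = 0.05742 K/W
R_cellular glass = ln(149.9/74.9)/(2π×0.0458×18.9) = 0.1276 K/W
R_total = 0.185 K/W
Q = ΔT/R_total = 165/0.185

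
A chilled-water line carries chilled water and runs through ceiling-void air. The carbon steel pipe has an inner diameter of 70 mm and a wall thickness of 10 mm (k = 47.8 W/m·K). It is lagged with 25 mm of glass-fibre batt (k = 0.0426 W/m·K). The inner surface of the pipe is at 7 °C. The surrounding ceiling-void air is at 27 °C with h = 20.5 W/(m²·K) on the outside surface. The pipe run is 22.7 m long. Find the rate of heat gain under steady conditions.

Q ≈ 258 W

Per-layer cylindrical resistances, series-summed:
R_carbon steel pipe wall = ln(45/35)/(2π×47.8×22.7) = 3.686×10^-5 K/W
R_glass-fibre batt = ln(70/45)/(2π×0.0426×22.7) = 0.07272 K/W
R_outer film = 1/(h_o·2πr_oL) = 1/(20.5×2π×0.07×22.7) = 0.004886 K/W
R_total = 0.07764 K/W
Q = ΔT/R_total = 20/0.07764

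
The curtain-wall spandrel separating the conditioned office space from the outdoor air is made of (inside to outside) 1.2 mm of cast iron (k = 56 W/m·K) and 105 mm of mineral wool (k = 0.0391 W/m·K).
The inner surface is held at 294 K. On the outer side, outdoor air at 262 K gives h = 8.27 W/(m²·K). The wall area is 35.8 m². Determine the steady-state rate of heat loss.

Q ≈ 408 W

Using the resistance-network approach (series):
R_cast iron = L/(kA) = 0.0012/(56×35.8) = 5.986×10^-7 K/W
R_mineral wool = L/(kA) = 0.105/(0.0391×35.8) = 0.07501 K/W
R_outer film = 1/(h_o·A) = 1/(8.27×35.8) = 0.003378 K/W
R_total = 0.07839 K/W
Q = ΔT / R_total = 32 / 0.07839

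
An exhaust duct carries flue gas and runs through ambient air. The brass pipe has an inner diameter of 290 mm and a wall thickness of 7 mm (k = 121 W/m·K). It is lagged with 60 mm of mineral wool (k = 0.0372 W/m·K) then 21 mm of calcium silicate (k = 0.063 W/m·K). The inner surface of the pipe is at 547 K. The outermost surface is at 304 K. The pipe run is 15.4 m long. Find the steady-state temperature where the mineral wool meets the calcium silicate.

For a radial system each layer contributes R = ln(r_out/r_in)/(2πkL); films add R = 1/(hA).
R_brass pipe wall = ln(152/145)/(2π×121×15.4) = 4.027×10^-6 K/W
R_mineral wool = ln(212/152)/(2π×0.0372×15.4) = 0.09243 K/W
R_calcium silicate = ln(233/212)/(2π×0.063×15.4) = 0.01549 K/W
R_total = 0.1079 K/W
Q = ΔT/R_total = 243/0.1079
Q = 2250 W
T_interface = T_inner − Q·ΣR(inner→interface) = 547 − 2250×0.09243

T ≈ 339 K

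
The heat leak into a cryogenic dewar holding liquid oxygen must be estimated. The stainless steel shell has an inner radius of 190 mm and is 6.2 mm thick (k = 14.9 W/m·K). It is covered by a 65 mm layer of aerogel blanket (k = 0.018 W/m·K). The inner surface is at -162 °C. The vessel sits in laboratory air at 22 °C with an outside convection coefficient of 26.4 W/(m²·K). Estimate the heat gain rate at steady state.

Spherical conduction: R = (1/r_in − 1/r_out)/(4πk) per layer; series-sum.
R_stainless steel shell = (1/0.19 − 1/0.1962)/(4π×14.9) = 8.883×10^-4 K/W
R_aerogel blanket = (1/0.1962 − 1/0.2612)/(4π×0.018) = 5.607 K/W
R_outer film = 1/(h·4πr_o²) = 1/(26.4×4π×0.2612²) = 0.04418 K/W
R_total = 5.652 K/W
Q = ΔT/R_total = 184/5.652

Q ≈ 32.6 W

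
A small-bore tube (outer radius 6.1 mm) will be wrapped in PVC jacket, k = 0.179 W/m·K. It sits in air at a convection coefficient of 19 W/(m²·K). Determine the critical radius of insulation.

r_cr ≈ 9.42 mm

For a cylinder r_cr = k/h = 0.179/19
r_cr = 9.42 mm; since the bare radius (6.1 mm) is below r_cr, adding a thin layer of insulation will *increase* heat loss.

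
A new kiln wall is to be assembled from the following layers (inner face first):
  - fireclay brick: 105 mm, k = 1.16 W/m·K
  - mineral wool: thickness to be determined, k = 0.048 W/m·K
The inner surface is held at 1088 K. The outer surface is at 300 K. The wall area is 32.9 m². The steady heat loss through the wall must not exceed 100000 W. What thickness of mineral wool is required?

Treating each layer as a thermal resistance in series:
R_fireclay brick = L/(kA) = 0.105/(1.16×32.9) = 0.002751 K/W
Sum of the known resistances R_other = 0.002751 K/W
Required total resistance R_tot = ΔT/Q_allow = 788/100000 = 0.00788 K/W
R_mineral wool = R_tot − R_other = 0.005129 K/W
L = R·k·A = 0.005129×0.048×32.9

L ≈ 8.1 mm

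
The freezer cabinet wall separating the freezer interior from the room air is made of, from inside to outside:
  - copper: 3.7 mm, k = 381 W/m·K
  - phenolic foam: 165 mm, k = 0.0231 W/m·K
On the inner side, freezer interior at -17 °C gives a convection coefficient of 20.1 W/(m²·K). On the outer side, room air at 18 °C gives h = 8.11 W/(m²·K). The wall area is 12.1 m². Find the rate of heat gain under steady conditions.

Treating each layer as a thermal resistance in series:
R_inner film = 1/(h_i·A) = 1/(20.1×12.1) = 0.004112 K/W
R_copper = L/(kA) = 0.0037/(381×12.1) = 8.026×10^-7 K/W
R_phenolic foam = L/(kA) = 0.165/(0.0231×12.1) = 0.5903 K/W
R_outer film = 1/(h_o·A) = 1/(8.11×12.1) = 0.01019 K/W
R_total = 0.6046 K/W
Q = ΔT / R_total = 35 / 0.6046

Q ≈ 57.9 W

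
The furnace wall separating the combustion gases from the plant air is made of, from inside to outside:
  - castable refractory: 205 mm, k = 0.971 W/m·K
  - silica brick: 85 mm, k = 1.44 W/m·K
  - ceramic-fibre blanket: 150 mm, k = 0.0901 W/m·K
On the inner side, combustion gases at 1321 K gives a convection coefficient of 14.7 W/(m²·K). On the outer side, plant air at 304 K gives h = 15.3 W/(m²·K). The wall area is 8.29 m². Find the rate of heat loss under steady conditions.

Series thermal resistances:
R_inner film = 1/(h_i·A) = 1/(14.7×8.29) = 0.008206 K/W
R_castable refractory = L/(kA) = 0.205/(0.971×8.29) = 0.02547 K/W
R_silica brick = L/(kA) = 0.085/(1.44×8.29) = 0.00712 K/W
R_ceramic-fibre blanket = L/(kA) = 0.15/(0.0901×8.29) = 0.2008 K/W
R_outer film = 1/(h_o·A) = 1/(15.3×8.29) = 0.007884 K/W
R_total = 0.2495 K/W
Q = ΔT / R_total = 1017 / 0.2495

Q ≈ 4080 W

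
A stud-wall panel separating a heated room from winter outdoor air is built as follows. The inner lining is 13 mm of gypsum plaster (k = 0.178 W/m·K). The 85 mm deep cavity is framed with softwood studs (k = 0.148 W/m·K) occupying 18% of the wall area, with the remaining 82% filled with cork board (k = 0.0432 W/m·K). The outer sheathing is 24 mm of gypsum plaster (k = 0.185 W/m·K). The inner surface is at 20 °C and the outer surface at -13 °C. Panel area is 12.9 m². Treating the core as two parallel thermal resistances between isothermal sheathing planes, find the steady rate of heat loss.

Sheathing layers in series; stud and cavity paths in parallel between them.
R_inner = 0.013/(0.178×12.9) = 0.005662 K/W
R_stud  = 0.085/(0.148×0.18×12.9) = 0.2473 K/W
R_cav   = 0.085/(0.0432×0.82×12.9) = 0.186 K/W
1/R_core = 1/R_stud + 1/R_cav → R_core = 0.1062 K/W
R_outer = 0.024/(0.185×12.9) = 0.01006 K/W
R_total = 0.1219 K/W
Q = ΔT/R_total = 33/0.1219

Q ≈ 271 W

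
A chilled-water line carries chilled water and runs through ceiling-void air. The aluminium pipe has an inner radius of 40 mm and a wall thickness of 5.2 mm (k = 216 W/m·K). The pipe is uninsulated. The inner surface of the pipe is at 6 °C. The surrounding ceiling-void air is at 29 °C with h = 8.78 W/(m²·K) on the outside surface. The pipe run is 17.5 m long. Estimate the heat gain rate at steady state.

Radial resistances (cylindrical: R_cond = ln(r_o/r_i)/(2πkL), R_conv = 1/(h·2πrL)):
R_aluminium pipe wall = ln(45.2/40)/(2π×216×17.5) = 5.146×10^-6 K/W
R_outer film = 1/(h_o·2πr_oL) = 1/(8.78×2π×0.0452×17.5) = 0.02292 K/W
R_total = 0.02292 K/W
Q = ΔT/R_total = 23/0.02292

Q ≈ 1000 W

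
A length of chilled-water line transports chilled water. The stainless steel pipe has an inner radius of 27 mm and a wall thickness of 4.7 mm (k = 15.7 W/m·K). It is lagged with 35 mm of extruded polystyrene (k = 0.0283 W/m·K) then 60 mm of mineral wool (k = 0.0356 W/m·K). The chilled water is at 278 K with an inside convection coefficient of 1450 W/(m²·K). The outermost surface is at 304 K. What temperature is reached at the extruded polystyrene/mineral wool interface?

Treating each annulus and film as a series resistance:
R_inner film = 1/(h_i·2πr₁L) = 1/(1450×2π×0.027×1) = 0.004065 K/W
R_stainless steel pipe wall = ln(31.7/27)/(2π×15.7×1) = 0.001627 K/W
R_extruded polystyrene = ln(66.7/31.7)/(2π×0.0283×1) = 4.184 K/W
R_mineral wool = ln(126.7/66.7)/(2π×0.0356×1) = 2.868 K/W
R_total = 7.058 K/W
Q = ΔT/R_total = 26/7.058
Q = 3.68 W/m
T_interface = T_inner + Q·ΣR(inner→interface) = 278 + 3.68×4.189

T ≈ 293 K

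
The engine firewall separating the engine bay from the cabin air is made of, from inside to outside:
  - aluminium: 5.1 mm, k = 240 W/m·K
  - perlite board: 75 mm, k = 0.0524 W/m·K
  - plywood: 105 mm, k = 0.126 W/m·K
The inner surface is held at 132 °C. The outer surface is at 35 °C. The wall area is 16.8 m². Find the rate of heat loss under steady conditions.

Q ≈ 720 W

Thermal resistances in series:
R_aluminium = L/(kA) = 0.0051/(240×16.8) = 1.265×10^-6 K/W
R_perlite board = L/(kA) = 0.075/(0.0524×16.8) = 0.0852 K/W
R_plywood = L/(kA) = 0.105/(0.126×16.8) = 0.0496 K/W
R_total = 0.1348 K/W
Q = ΔT / R_total = 97 / 0.1348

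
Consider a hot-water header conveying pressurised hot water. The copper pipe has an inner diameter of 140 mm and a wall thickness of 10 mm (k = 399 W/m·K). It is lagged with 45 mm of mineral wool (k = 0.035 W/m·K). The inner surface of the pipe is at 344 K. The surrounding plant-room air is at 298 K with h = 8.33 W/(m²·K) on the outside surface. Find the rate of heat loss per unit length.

q′ ≈ 21.1 W/m

Treating each annulus and film as a series resistance:
R_copper pipe wall = ln(80/70)/(2π×399×1) = 5.326×10^-5 K/W
R_mineral wool = ln(125/80)/(2π×0.035×1) = 2.029 K/W
R_outer film = 1/(h_o·2πr_oL) = 1/(8.33×2π×0.125×1) = 0.1528 K/W
R_total = 2.182 K/W
Q = ΔT/R_total = 46/2.182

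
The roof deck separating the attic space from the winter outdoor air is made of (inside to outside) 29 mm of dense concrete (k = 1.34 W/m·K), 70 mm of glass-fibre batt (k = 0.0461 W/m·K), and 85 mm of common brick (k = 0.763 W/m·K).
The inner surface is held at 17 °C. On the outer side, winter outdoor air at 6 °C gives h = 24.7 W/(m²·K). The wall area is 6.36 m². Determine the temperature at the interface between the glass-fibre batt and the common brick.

Series thermal resistances:
R_dense concrete = L/(kA) = 0.029/(1.34×6.36) = 0.003403 K/W
R_glass-fibre batt = L/(kA) = 0.07/(0.0461×6.36) = 0.2387 K/W
R_common brick = L/(kA) = 0.085/(0.763×6.36) = 0.01752 K/W
R_outer film = 1/(h_o·A) = 1/(24.7×6.36) = 0.006366 K/W
R_total = 0.266 K/W;  Q = ΔT/R_total = 11/0.266 = 41.35 W
T_interface = T_inner − Q·ΣR(inner→interface) = 17 − 41.3×0.2422

T ≈ 6.99 °C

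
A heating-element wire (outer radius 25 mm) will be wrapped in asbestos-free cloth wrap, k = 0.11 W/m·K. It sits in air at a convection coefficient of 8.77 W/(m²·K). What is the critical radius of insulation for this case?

For a cylinder r_cr = k/h = 0.11/8.77
r_cr = 12.5 mm; since the bare radius (25 mm) is above r_cr, any added insulation will reduce heat loss.

r_cr ≈ 12.5 mm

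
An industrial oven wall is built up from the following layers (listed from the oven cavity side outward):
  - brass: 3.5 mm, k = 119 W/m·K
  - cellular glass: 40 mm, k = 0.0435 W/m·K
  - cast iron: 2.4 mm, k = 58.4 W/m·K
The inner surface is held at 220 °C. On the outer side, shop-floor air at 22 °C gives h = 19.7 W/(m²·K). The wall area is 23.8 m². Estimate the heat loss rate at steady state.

Series thermal resistances:
R_brass = L/(kA) = 0.0035/(119×23.8) = 1.236×10^-6 K/W
R_cellular glass = L/(kA) = 0.04/(0.0435×23.8) = 0.03864 K/W
R_cast iron = L/(kA) = 0.0024/(58.4×23.8) = 1.727×10^-6 K/W
R_outer film = 1/(h_o·A) = 1/(19.7×23.8) = 0.002133 K/W
R_total = 0.04077 K/W
Q = ΔT / R_total = 198 / 0.04077

Q ≈ 4860 W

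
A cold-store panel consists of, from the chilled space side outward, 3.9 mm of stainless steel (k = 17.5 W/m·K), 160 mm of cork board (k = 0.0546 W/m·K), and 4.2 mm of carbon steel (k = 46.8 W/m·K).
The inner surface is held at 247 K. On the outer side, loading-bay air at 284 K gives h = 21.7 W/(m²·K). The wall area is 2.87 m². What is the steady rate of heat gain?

Q ≈ 35.7 W

Model the wall as resistances in series:
R_stainless steel = L/(kA) = 0.0039/(17.5×2.87) = 7.765×10^-5 K/W
R_cork board = L/(kA) = 0.16/(0.0546×2.87) = 1.021 K/W
R_carbon steel = L/(kA) = 0.0042/(46.8×2.87) = 3.127×10^-5 K/W
R_outer film = 1/(h_o·A) = 1/(21.7×2.87) = 0.01606 K/W
R_total = 1.037 K/W
Q = ΔT / R_total = 37 / 1.037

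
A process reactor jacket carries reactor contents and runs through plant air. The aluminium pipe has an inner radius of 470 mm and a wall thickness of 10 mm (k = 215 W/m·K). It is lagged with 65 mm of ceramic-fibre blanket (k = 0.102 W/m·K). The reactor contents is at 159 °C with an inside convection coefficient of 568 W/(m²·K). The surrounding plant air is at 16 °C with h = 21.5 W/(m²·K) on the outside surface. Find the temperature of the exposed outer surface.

T ≈ 25.1 °C

For a radial system each layer contributes R = ln(r_out/r_in)/(2πkL); films add R = 1/(hA).
R_inner film = 1/(h_i·2πr₁L) = 1/(568×2π×0.47×1) = 5.962×10^-4 K/W
R_aluminium pipe wall = ln(480/470)/(2π×215×1) = 1.558×10^-5 K/W
R_ceramic-fibre blanket = ln(545/480)/(2π×0.102×1) = 0.1982 K/W
R_outer film = 1/(h_o·2πr_oL) = 1/(21.5×2π×0.545×1) = 0.01358 K/W
R_total = 0.2124 K/W
Q = ΔT/R_total = 143/0.2124
Q = 673 W/m
T_interface = T_inner − Q·ΣR(inner→interface) = 159 − 673×0.1988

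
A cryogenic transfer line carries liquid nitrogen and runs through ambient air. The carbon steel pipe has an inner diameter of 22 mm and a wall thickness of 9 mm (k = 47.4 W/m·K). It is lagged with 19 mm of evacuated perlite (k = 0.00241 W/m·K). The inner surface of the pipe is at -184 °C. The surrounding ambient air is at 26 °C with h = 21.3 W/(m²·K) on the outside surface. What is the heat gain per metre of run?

q′ ≈ 4.74 W/m

Cylindrical conduction, so R = ln(r₂/r₁)/(2πkL) per layer, in series:
R_carbon steel pipe wall = ln(20/11)/(2π×47.4×1) = 0.002007 K/W
R_evacuated perlite = ln(39/20)/(2π×0.00241×1) = 44.1 K/W
R_outer film = 1/(h_o·2πr_oL) = 1/(21.3×2π×0.039×1) = 0.1916 K/W
R_total = 44.3 K/W
Q = ΔT/R_total = 210/44.3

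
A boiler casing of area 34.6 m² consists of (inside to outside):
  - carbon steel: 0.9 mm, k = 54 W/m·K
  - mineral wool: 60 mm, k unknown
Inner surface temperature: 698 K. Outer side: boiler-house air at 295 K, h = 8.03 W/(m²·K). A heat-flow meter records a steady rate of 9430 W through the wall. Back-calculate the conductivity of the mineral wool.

Thermal resistances in series:
R_carbon steel = L/(kA) = 0.0009/(54×34.6) = 4.817×10^-7 K/W
R_outer film = 1/(h_o·A) = 1/(8.03×34.6) = 0.003599 K/W
Sum of known resistances R_other = 0.0036 K/W
Total R = ΔT/Q = 403/9430 = 0.04274 K/W
R_mineral wool = R_total − R_other = 0.03914 K/W
k = L/(R·A) = 0.06/(0.03914×34.6)

k ≈ 0.0443 W/(m·K)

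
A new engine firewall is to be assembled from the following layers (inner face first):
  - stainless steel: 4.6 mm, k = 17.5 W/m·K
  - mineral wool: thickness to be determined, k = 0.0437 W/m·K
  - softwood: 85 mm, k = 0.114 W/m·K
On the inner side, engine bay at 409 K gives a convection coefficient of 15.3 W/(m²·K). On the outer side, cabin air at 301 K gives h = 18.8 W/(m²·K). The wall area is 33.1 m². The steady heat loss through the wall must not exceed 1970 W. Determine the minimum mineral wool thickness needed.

L ≈ 41.5 mm

Thermal resistances in series:
R_inner film = 1/(h_i·A) = 1/(15.3×33.1) = 0.001975 K/W
R_stainless steel = L/(kA) = 0.0046/(17.5×33.1) = 7.941×10^-6 K/W
R_softwood = L/(kA) = 0.085/(0.114×33.1) = 0.02253 K/W
R_outer film = 1/(h_o·A) = 1/(18.8×33.1) = 0.001607 K/W
Sum of the known resistances R_other = 0.02612 K/W
Required total resistance R_tot = ΔT/Q_allow = 108/1970 = 0.05482 K/W
R_mineral wool = R_tot − R_other = 0.02871 K/W
L = R·k·A = 0.02871×0.0437×33.1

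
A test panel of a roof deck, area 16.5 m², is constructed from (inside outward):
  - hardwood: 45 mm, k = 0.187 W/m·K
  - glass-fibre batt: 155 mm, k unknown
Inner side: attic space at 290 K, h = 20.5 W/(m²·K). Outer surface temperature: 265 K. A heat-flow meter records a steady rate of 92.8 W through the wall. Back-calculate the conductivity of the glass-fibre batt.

k ≈ 0.0373 W/(m·K)

Using the resistance-network approach (series):
R_inner film = 1/(h_i·A) = 1/(20.5×16.5) = 0.002956 K/W
R_hardwood = L/(kA) = 0.045/(0.187×16.5) = 0.01458 K/W
Sum of known resistances R_other = 0.01754 K/W
Total R = ΔT/Q = 25/92.8 = 0.2694 K/W
R_glass-fibre batt = R_total − R_other = 0.2519 K/W
k = L/(R·A) = 0.155/(0.2519×16.5)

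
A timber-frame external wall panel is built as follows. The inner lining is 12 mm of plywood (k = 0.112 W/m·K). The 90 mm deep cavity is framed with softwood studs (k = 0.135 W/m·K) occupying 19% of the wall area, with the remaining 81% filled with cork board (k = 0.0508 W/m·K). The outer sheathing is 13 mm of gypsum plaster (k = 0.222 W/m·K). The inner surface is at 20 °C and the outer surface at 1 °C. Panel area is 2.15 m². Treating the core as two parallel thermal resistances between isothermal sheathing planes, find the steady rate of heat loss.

Q ≈ 27 W

Sheathing layers in series; stud and cavity paths in parallel between them.
R_inner = 0.012/(0.112×2.15) = 0.04983 K/W
R_stud  = 0.09/(0.135×0.19×2.15) = 1.632 K/W
R_cav   = 0.09/(0.0508×0.81×2.15) = 1.017 K/W
1/R_core = 1/R_stud + 1/R_cav → R_core = 0.6267 K/W
R_outer = 0.013/(0.222×2.15) = 0.02724 K/W
R_total = 0.7037 K/W
Q = ΔT/R_total = 19/0.7037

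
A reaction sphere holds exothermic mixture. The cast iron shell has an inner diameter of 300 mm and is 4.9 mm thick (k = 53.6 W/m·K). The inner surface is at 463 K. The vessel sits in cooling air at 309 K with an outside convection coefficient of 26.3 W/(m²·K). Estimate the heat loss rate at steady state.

Spherical conduction: R = (1/r_in − 1/r_out)/(4πk) per layer; series-sum.
R_cast iron shell = (1/0.15 − 1/0.1549)/(4π×53.6) = 3.131×10^-4 K/W
R_outer film = 1/(h·4πr_o²) = 1/(26.3×4π×0.1549²) = 0.1261 K/W
R_total = 0.1264 K/W
Q = ΔT/R_total = 154/0.1264

Q ≈ 1220 W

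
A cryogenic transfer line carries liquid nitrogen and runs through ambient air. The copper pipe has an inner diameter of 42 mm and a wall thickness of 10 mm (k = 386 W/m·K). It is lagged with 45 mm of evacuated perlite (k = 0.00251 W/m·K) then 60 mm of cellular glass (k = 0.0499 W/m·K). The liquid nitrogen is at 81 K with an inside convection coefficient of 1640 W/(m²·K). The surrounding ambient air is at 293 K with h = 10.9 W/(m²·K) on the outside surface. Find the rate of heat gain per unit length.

Cylindrical conduction, so R = ln(r₂/r₁)/(2πkL) per layer, in series:
R_inner film = 1/(h_i·2πr₁L) = 1/(1640×2π×0.021×1) = 0.004621 K/W
R_copper pipe wall = ln(31/21)/(2π×386×1) = 1.606×10^-4 K/W
R_evacuated perlite = ln(76/31)/(2π×0.00251×1) = 56.86 K/W
R_cellular glass = ln(136/76)/(2π×0.0499×1) = 1.856 K/W
R_outer film = 1/(h_o·2πr_oL) = 1/(10.9×2π×0.136×1) = 0.1074 K/W
R_total = 58.83 K/W
Q = ΔT/R_total = 212/58.83

q′ ≈ 3.6 W/m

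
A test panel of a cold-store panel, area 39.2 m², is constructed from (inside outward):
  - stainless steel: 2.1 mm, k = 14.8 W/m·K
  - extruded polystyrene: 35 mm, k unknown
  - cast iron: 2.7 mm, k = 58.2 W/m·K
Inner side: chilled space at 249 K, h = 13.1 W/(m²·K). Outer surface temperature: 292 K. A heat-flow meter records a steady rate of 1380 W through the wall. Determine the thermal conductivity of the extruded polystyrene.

k ≈ 0.0306 W/(m·K)

Model the wall as resistances in series:
R_inner film = 1/(h_i·A) = 1/(13.1×39.2) = 0.001947 K/W
R_stainless steel = L/(kA) = 0.0021/(14.8×39.2) = 3.62×10^-6 K/W
R_cast iron = L/(kA) = 0.0027/(58.2×39.2) = 1.183×10^-6 K/W
Sum of known resistances R_other = 0.001952 K/W
Total R = ΔT/Q = 43/1380 = 0.03116 K/W
R_extruded polystyrene = R_total − R_other = 0.02921 K/W
k = L/(R·A) = 0.035/(0.02921×39.2)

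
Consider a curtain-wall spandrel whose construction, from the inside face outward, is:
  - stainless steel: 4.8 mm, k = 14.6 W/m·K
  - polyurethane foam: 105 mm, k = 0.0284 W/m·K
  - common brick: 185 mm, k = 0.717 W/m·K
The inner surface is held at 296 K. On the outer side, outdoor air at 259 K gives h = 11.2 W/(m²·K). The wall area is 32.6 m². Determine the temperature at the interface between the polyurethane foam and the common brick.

T ≈ 262 K

Treating each layer as a thermal resistance in series:
R_stainless steel = L/(kA) = 0.0048/(14.6×32.6) = 1.008×10^-5 K/W
R_polyurethane foam = L/(kA) = 0.105/(0.0284×32.6) = 0.1134 K/W
R_common brick = L/(kA) = 0.185/(0.717×32.6) = 0.007915 K/W
R_outer film = 1/(h_o·A) = 1/(11.2×32.6) = 0.002739 K/W
R_total = 0.1241 K/W;  Q = ΔT/R_total = 37/0.1241 = 298.2 W
T_interface = T_inner − Q·ΣR(inner→interface) = 296 − 298×0.1134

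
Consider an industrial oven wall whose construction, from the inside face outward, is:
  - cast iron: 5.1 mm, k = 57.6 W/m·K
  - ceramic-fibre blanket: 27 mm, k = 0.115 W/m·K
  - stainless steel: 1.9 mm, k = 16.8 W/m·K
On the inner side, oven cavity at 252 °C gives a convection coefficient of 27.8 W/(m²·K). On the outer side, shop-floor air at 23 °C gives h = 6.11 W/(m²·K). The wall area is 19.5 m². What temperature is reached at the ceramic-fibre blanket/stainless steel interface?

T ≈ 109 °C

Model the wall as resistances in series:
R_inner film = 1/(h_i·A) = 1/(27.8×19.5) = 0.001845 K/W
R_cast iron = L/(kA) = 0.0051/(57.6×19.5) = 4.541×10^-6 K/W
R_ceramic-fibre blanket = L/(kA) = 0.027/(0.115×19.5) = 0.01204 K/W
R_stainless steel = L/(kA) = 0.0019/(16.8×19.5) = 5.8×10^-6 K/W
R_outer film = 1/(h_o·A) = 1/(6.11×19.5) = 0.008393 K/W
R_total = 0.02229 K/W;  Q = ΔT/R_total = 229/0.02229 = 10270 W
T_interface = T_inner − Q·ΣR(inner→interface) = 252 − 10300×0.01389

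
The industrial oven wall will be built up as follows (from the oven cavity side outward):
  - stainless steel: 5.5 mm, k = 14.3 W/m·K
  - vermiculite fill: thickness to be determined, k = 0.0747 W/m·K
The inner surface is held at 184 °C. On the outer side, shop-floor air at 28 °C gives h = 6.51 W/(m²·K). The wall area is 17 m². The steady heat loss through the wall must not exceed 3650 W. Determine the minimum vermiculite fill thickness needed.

Model the wall as resistances in series:
R_stainless steel = L/(kA) = 0.0055/(14.3×17) = 2.262×10^-5 K/W
R_outer film = 1/(h_o·A) = 1/(6.51×17) = 0.009036 K/W
Sum of the known resistances R_other = 0.009058 K/W
Required total resistance R_tot = ΔT/Q_allow = 156/3650 = 0.04274 K/W
R_vermiculite fill = R_tot − R_other = 0.03368 K/W
L = R·k·A = 0.03368×0.0747×17

L ≈ 42.8 mm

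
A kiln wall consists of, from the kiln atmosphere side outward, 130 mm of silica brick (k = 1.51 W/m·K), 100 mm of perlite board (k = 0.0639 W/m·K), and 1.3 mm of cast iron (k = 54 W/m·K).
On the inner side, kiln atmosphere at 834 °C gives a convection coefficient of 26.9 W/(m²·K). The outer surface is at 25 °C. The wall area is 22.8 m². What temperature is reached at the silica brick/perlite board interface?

T ≈ 775 °C

Series thermal resistances:
R_inner film = 1/(h_i·A) = 1/(26.9×22.8) = 0.00163 K/W
R_silica brick = L/(kA) = 0.13/(1.51×22.8) = 0.003776 K/W
R_perlite board = L/(kA) = 0.1/(0.0639×22.8) = 0.06864 K/W
R_cast iron = L/(kA) = 0.0013/(54×22.8) = 1.056×10^-6 K/W
R_total = 0.07405 K/W;  Q = ΔT/R_total = 809/0.07405 = 10930 W
T_interface = T_inner − Q·ΣR(inner→interface) = 834 − 10900×0.005406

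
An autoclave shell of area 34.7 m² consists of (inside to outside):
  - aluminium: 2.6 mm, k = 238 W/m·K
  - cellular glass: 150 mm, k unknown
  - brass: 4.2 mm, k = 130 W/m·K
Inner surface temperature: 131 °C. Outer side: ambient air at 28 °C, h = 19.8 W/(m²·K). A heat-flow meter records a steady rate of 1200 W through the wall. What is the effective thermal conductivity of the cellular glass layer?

k ≈ 0.0512 W/(m·K)

Treating each layer as a thermal resistance in series:
R_aluminium = L/(kA) = 0.0026/(238×34.7) = 3.148×10^-7 K/W
R_brass = L/(kA) = 0.0042/(130×34.7) = 9.311×10^-7 K/W
R_outer film = 1/(h_o·A) = 1/(19.8×34.7) = 0.001455 K/W
Sum of known resistances R_other = 0.001457 K/W
Total R = ΔT/Q = 103/1200 = 0.08583 K/W
R_cellular glass = R_total − R_other = 0.08438 K/W
k = L/(R·A) = 0.15/(0.08438×34.7)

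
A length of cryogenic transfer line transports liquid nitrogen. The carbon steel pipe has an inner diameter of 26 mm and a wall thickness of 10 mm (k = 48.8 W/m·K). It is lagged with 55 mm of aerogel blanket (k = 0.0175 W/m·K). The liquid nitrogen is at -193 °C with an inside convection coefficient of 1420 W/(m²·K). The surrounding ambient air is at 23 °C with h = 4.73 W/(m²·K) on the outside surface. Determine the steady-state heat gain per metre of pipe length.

Treating each annulus and film as a series resistance:
R_inner film = 1/(h_i·2πr₁L) = 1/(1420×2π×0.013×1) = 0.008622 K/W
R_carbon steel pipe wall = ln(23/13)/(2π×48.8×1) = 0.001861 K/W
R_aerogel blanket = ln(78/23)/(2π×0.0175×1) = 11.11 K/W
R_outer film = 1/(h_o·2πr_oL) = 1/(4.73×2π×0.078×1) = 0.4314 K/W
R_total = 11.55 K/W
Q = ΔT/R_total = 216/11.55

q′ ≈ 18.7 W/m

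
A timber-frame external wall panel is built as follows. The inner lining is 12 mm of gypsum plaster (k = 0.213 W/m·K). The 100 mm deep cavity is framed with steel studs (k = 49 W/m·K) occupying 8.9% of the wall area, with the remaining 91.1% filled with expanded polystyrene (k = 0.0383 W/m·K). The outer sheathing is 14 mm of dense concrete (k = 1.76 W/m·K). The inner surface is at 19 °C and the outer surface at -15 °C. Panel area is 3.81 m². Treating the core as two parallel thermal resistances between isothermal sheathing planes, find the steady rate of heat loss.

Sheathing layers in series; stud and cavity paths in parallel between them.
R_inner = 0.012/(0.213×3.81) = 0.01479 K/W
R_stud  = 0.1/(49×0.089×3.81) = 0.006019 K/W
R_cav   = 0.1/(0.0383×0.911×3.81) = 0.7522 K/W
1/R_core = 1/R_stud + 1/R_cav → R_core = 0.005971 K/W
R_outer = 0.014/(1.76×3.81) = 0.002088 K/W
R_total = 0.02285 K/W
Q = ΔT/R_total = 34/0.02285

Q ≈ 1490 W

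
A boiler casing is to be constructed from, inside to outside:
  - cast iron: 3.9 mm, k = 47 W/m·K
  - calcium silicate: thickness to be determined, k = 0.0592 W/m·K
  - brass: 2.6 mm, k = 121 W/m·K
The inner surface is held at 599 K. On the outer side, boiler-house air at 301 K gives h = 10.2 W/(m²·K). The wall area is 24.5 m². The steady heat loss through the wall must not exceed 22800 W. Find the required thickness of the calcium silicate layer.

L ≈ 13.1 mm

Treating each layer as a thermal resistance in series:
R_cast iron = L/(kA) = 0.0039/(47×24.5) = 3.387×10^-6 K/W
R_brass = L/(kA) = 0.0026/(121×24.5) = 8.77×10^-7 K/W
R_outer film = 1/(h_o·A) = 1/(10.2×24.5) = 0.004002 K/W
Sum of the known resistances R_other = 0.004006 K/W
Required total resistance R_tot = ΔT/Q_allow = 298/22800 = 0.01307 K/W
R_calcium silicate = R_tot − R_other = 0.009064 K/W
L = R·k·A = 0.009064×0.0592×24.5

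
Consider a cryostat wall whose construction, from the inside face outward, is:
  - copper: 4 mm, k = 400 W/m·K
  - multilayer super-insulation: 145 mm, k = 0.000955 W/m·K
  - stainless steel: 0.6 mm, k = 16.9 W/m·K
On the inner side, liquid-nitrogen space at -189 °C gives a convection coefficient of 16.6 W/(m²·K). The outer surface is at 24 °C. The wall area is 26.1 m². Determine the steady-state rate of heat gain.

Model the wall as resistances in series:
R_inner film = 1/(h_i·A) = 1/(16.6×26.1) = 0.002308 K/W
R_copper = L/(kA) = 0.004/(400×26.1) = 3.831×10^-7 K/W
R_multilayer super-insulation = L/(kA) = 0.145/(0.000955×26.1) = 5.817 K/W
R_stainless steel = L/(kA) = 0.0006/(16.9×26.1) = 1.36×10^-6 K/W
R_total = 5.82 K/W
Q = ΔT / R_total = 213 / 5.82

Q ≈ 36.6 W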